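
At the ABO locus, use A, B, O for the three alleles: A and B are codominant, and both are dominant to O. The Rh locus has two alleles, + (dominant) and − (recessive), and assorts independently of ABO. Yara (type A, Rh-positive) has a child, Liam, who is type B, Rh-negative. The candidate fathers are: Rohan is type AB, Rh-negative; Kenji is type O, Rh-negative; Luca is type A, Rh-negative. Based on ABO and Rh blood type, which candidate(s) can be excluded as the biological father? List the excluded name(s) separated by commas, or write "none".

A candidate is excluded only if no genotype consistent with his phenotype could produce a type B, Rh-negative child with a type A, Rh-positive mother.
Kenji (type O, Rh-): no genotype consistent with that phenotype can produce a type-B Rh- child with a type-A mother.
Luca (type A, Rh-): no genotype consistent with that phenotype can produce a type-B Rh- child with a type-A mother.

Kenji, Luca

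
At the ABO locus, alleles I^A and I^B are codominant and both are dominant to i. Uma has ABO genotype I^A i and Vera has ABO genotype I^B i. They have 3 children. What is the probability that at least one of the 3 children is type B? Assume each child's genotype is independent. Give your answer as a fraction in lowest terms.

ABO cross I^A i × I^B i → 1/4 O, 1/4 A, 1/4 B, 1/4 AB.
So P(type B) = 1/4 per child.
P(none) = (3/4)^3 = 27/64; P(at least one) = 1 − 27/64 = 37/64.

37/64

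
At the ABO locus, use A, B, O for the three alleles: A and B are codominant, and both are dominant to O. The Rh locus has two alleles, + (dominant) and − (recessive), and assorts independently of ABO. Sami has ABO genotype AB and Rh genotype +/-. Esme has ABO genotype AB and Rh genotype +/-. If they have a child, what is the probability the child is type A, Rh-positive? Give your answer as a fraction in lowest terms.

ABO cross AB × AB → offspring phenotypes: 1/4 A, 1/4 B, 1/2 AB.
Rh cross +/- × +/- → 3/4 Rh+, 1/4 Rh-.
Independent loci: P(type A, Rh-positive) = 1/4 × 3/4 = 3/16.

3/16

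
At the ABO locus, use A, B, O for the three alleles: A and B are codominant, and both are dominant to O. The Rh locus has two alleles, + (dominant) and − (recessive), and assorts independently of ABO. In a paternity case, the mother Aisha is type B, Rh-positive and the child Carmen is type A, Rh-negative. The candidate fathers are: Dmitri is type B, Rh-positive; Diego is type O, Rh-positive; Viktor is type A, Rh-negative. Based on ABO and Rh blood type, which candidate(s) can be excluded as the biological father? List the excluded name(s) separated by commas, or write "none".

A candidate is excluded only if no genotype consistent with his phenotype could produce a type A, Rh-negative child with a type B, Rh-positive mother.
Dmitri (type B, Rh+): no genotype consistent with that phenotype can produce a type-A Rh- child with a type-B mother.
Diego (type O, Rh+): no genotype consistent with that phenotype can produce a type-A Rh- child with a type-B mother.

Dmitri, Diego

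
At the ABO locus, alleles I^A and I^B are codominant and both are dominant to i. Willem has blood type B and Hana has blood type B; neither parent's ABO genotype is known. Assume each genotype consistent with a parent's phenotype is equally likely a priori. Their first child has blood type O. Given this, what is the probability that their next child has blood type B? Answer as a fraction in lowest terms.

3/4

Possible genotypes: Willem ∈ {I^B I^B, I^B i}; Hana ∈ {I^B I^B, I^B i}.
Weight each parental genotype pair by prior × P(type-O child):
  I^B i × I^B i: posterior weight 1; P(next child type B) = 3/4.
Weighted sum = 3/4.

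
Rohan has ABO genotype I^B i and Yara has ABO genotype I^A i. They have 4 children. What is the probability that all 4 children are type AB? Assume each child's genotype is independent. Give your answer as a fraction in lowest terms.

1/256

ABO cross I^B i × I^A i → 1/4 O, 1/4 A, 1/4 B, 1/4 AB.
So P(type AB) = 1/4 per child.
All 4 independent: (1/4)^4 = 1/256.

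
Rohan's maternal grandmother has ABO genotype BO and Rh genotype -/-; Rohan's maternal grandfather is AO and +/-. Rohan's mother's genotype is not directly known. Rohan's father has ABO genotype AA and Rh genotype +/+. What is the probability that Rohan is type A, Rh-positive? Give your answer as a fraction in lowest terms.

3/4

Rohan's mother's ABO genotype from BO × AO: 1/4 AB, 1/4 AO, 1/4 BO, 1/4 OO.
Crossing each possibility with the father AA and summing P(type A): 1/4·1/2 + 1/4·1 + 1/4·1/2 + 1/4·1 = 3/4.
Similarly for Rh via the mother's Rh distribution: P(Rh+) = 1.
Independent loci: 3/4 × 1 = 3/4.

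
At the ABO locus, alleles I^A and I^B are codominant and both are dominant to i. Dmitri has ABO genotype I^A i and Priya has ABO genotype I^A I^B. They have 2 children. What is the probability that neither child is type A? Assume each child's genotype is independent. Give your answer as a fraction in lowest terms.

1/4

ABO cross I^A i × I^A I^B → 1/2 A, 1/4 B, 1/4 AB.
So P(type A) = 1/2 per child.
P(not type A) = 1/2 for one child; (1/2)^2 = 1/4.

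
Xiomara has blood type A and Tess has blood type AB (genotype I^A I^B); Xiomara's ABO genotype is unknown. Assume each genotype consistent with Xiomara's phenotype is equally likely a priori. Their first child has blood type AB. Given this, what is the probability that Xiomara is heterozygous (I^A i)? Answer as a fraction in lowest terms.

1/3

Possible genotypes: Xiomara ∈ {I^A I^A, I^A i}; Tess ∈ {I^A I^B}.
Weight each parental genotype pair by prior × P(type-AB child):
  I^A I^A × I^A I^B: posterior weight 2/3.
  I^A i × I^A I^B: posterior weight 1/3.
Sum the posterior weight over pairs where Xiomara is I^A i: 1/3.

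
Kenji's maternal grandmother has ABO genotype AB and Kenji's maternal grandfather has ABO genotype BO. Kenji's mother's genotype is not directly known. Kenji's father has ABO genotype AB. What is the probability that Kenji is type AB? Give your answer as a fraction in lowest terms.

Kenji's mother's ABO genotype from AB × BO: 1/4 AB, 1/4 AO, 1/4 BB, 1/4 BO.
Crossing each possibility with the father AB and summing P(type AB): 1/4·1/2 + 1/4·1/4 + 1/4·1/2 + 1/4·1/4 = 3/8.

3/8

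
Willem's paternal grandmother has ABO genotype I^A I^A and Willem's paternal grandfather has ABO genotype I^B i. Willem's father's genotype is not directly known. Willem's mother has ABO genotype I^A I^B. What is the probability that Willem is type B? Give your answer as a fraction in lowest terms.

1/4

Willem's father's ABO genotype from I^A I^A × I^B i: 1/2 I^A I^B, 1/2 I^A i.
Crossing each possibility with the mother I^A I^B and summing P(type B): 1/2·1/4 + 1/2·1/4 = 1/4.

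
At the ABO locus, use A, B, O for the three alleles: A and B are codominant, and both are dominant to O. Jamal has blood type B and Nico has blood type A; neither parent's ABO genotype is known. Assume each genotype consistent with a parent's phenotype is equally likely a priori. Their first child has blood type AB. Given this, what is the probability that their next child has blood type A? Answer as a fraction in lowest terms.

Possible genotypes: Jamal ∈ {BB, BO}; Nico ∈ {AA, AO}.
Weight each parental genotype pair by prior × P(type-AB child):
  BB × AA: posterior weight 4/9; P(next child type A) = 0.
  BB × AO: posterior weight 2/9; P(next child type A) = 0.
  BO × AA: posterior weight 2/9; P(next child type A) = 1/2.
  BO × AO: posterior weight 1/9; P(next child type A) = 1/4.
Weighted sum = 5/36.

5/36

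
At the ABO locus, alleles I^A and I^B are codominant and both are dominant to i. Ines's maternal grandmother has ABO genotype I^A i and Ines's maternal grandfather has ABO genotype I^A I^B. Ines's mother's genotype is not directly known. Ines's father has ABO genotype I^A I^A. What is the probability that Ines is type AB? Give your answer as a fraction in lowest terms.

Ines's mother's ABO genotype from I^A i × I^A I^B: 1/4 I^A I^A, 1/4 I^A I^B, 1/4 I^A i, 1/4 I^B i.
Crossing each possibility with the father I^A I^A and summing P(type AB): 1/4·0 + 1/4·1/2 + 1/4·0 + 1/4·1/2 = 1/4.

1/4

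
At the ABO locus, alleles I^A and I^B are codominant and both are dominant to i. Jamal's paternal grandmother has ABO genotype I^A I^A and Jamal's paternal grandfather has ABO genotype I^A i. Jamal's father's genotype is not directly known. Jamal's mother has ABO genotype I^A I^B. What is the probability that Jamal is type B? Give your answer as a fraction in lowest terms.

1/8

Jamal's father's ABO genotype from I^A I^A × I^A i: 1/2 I^A I^A, 1/2 I^A i.
Crossing each possibility with the mother I^A I^B and summing P(type B): 1/2·0 + 1/2·1/4 = 1/8.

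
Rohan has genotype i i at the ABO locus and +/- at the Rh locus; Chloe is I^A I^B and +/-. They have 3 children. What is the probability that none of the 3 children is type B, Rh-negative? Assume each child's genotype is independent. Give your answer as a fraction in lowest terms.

ABO cross i i × I^A I^B → 1/2 A, 1/2 B.
Rh cross +/- × +/- → 3/4 Rh+, 1/4 Rh-; so P(type B, Rh-negative) = 1/2 × 1/4 = 1/8 per child.
P(not type B, Rh-negative) = 7/8 for one child; (7/8)^3 = 343/512.

343/512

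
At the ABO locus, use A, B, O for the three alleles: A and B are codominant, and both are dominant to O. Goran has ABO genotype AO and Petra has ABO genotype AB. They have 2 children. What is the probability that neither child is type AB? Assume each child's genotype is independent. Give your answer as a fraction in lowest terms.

9/16

ABO cross AO × AB → 1/2 A, 1/4 B, 1/4 AB.
So P(type AB) = 1/4 per child.
P(not type AB) = 3/4 for one child; (3/4)^2 = 9/16.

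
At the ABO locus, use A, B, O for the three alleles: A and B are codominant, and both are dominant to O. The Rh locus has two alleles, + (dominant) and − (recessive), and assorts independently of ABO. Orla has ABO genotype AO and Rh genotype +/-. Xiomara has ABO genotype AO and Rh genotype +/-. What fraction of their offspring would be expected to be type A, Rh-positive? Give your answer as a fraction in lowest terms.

9/16

ABO cross AO × AO → offspring phenotypes: 1/4 O, 3/4 A.
Rh cross +/- × +/- → 3/4 Rh+, 1/4 Rh-.
Independent loci: P(type A, Rh-positive) = 3/4 × 3/4 = 9/16.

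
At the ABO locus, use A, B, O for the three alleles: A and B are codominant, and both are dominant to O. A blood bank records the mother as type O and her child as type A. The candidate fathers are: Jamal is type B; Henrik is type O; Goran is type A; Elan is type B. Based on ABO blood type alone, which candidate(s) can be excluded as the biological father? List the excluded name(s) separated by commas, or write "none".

Jamal, Henrik, Elan

A candidate is excluded only if no genotype consistent with his phenotype could produce a type A child with a type O mother.
Jamal (type B): no genotype consistent with that phenotype can produce a type-A child with a type-O mother.
Henrik (type O): no genotype consistent with that phenotype can produce a type-A child with a type-O mother.
Elan (type B): no genotype consistent with that phenotype can produce a type-A child with a type-O mother.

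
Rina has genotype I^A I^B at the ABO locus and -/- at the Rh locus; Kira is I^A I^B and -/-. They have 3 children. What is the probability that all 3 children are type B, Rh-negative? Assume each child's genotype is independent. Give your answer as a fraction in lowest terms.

1/64

ABO cross I^A I^B × I^A I^B → 1/4 A, 1/4 B, 1/2 AB.
Rh cross -/- × -/- → 1 Rh-; so P(type B, Rh-negative) = 1/4 × 1 = 1/4 per child.
All 3 independent: (1/4)^3 = 1/64.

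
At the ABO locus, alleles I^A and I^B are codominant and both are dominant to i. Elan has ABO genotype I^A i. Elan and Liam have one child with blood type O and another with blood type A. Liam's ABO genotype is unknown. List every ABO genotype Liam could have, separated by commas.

For each candidate genotype of Liam, check whether crossing it with I^A i can produce every observed child phenotype.
  I^A I^A → possible child types {A} ✗
  I^A I^B → possible child types {A, B, AB} ✗
  I^A i → possible child types {O, A} ✓
  I^B I^B → possible child types {B, AB} ✗
  I^B i → possible child types {O, A, B, AB} ✓
  i i → possible child types {O, A} ✓

I^A i, I^B i, i i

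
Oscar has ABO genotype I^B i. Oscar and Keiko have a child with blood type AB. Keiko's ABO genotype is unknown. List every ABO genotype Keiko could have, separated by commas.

I^A I^A, I^A I^B, I^A i

For each candidate genotype of Keiko, check whether crossing it with I^B i can produce every observed child phenotype.
  I^A I^A → possible child types {A, AB} ✓
  I^A I^B → possible child types {A, B, AB} ✓
  I^A i → possible child types {O, A, B, AB} ✓
  I^B I^B → possible child types {B} ✗
  I^B i → possible child types {O, B} ✗
  i i → possible child types {O, B} ✗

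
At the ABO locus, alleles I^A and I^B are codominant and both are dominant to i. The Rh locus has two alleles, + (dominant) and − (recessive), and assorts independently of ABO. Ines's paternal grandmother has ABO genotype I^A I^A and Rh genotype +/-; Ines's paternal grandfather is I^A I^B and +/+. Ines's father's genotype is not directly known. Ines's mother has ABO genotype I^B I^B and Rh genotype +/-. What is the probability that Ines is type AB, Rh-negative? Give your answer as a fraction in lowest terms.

3/32

Ines's father's ABO genotype from I^A I^A × I^A I^B: 1/2 I^A I^A, 1/2 I^A I^B.
Crossing each possibility with the mother I^B I^B and summing P(type AB): 1/2·1 + 1/2·1/2 = 3/4.
Similarly for Rh via the father's Rh distribution: P(Rh-) = 1/8.
Independent loci: 3/4 × 1/8 = 3/32.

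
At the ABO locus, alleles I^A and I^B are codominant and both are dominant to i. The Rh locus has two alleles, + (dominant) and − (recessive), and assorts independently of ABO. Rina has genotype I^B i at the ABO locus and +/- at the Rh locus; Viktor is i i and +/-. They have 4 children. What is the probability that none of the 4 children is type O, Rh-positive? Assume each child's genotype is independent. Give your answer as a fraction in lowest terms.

625/4096

ABO cross I^B i × i i → 1/2 O, 1/2 B.
Rh cross +/- × +/- → 3/4 Rh+, 1/4 Rh-; so P(type O, Rh-positive) = 1/2 × 3/4 = 3/8 per child.
P(not type O, Rh-positive) = 5/8 for one child; (5/8)^4 = 625/4096.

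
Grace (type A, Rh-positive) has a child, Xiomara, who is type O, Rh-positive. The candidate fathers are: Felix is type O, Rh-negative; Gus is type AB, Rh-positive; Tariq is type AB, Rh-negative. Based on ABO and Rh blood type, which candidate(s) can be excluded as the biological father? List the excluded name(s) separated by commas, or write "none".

Gus, Tariq

A candidate is excluded only if no genotype consistent with his phenotype could produce a type O, Rh-positive child with a type A, Rh-positive mother.
Gus (type AB, Rh+): no genotype consistent with that phenotype can produce a type-O Rh+ child with a type-A mother.
Tariq (type AB, Rh-): no genotype consistent with that phenotype can produce a type-O Rh+ child with a type-A mother.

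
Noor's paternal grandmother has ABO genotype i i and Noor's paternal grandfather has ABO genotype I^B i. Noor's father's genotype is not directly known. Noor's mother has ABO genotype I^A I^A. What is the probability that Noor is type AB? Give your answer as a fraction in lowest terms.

1/4

Noor's father's ABO genotype from i i × I^B i: 1/2 I^B i, 1/2 i i.
Crossing each possibility with the mother I^A I^A and summing P(type AB): 1/2·1/2 + 1/2·0 = 1/4.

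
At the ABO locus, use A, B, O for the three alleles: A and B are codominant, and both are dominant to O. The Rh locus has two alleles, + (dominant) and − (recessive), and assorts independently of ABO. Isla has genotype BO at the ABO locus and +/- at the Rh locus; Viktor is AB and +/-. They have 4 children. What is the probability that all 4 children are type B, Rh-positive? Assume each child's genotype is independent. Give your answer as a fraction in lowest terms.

81/4096

ABO cross BO × AB → 1/4 A, 1/2 B, 1/4 AB.
Rh cross +/- × +/- → 3/4 Rh+, 1/4 Rh-; so P(type B, Rh-positive) = 1/2 × 3/4 = 3/8 per child.
All 4 independent: (3/8)^4 = 81/4096.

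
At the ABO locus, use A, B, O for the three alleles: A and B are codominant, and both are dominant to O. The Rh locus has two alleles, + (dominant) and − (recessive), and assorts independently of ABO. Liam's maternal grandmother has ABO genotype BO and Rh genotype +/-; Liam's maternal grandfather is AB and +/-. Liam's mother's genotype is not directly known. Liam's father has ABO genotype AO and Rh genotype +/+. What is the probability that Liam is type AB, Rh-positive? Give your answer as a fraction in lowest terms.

1/4

Liam's mother's ABO genotype from BO × AB: 1/4 AB, 1/4 AO, 1/4 BB, 1/4 BO.
Crossing each possibility with the father AO and summing P(type AB): 1/4·1/4 + 1/4·0 + 1/4·1/2 + 1/4·1/4 = 1/4.
Similarly for Rh via the mother's Rh distribution: P(Rh+) = 1.
Independent loci: 1/4 × 1 = 1/4.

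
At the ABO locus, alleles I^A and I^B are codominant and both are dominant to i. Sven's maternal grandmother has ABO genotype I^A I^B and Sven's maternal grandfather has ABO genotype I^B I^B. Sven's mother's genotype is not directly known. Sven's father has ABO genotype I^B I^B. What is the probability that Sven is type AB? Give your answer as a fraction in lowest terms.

Sven's mother's ABO genotype from I^A I^B × I^B I^B: 1/2 I^A I^B, 1/2 I^B I^B.
Crossing each possibility with the father I^B I^B and summing P(type AB): 1/2·1/2 + 1/2·0 = 1/4.

1/4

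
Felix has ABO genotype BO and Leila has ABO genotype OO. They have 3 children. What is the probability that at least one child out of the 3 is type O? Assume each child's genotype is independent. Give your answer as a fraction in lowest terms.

7/8

ABO cross BO × OO → 1/2 O, 1/2 B.
So P(type O) = 1/2 per child.
P(none) = (1/2)^3 = 1/8; P(at least one) = 1 − 1/8 = 7/8.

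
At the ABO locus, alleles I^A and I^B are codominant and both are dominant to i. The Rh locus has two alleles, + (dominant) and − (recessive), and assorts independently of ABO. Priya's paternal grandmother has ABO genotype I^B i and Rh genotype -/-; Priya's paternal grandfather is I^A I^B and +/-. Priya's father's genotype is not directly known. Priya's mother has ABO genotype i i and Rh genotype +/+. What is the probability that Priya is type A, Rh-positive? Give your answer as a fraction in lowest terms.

1/4

Priya's father's ABO genotype from I^B i × I^A I^B: 1/4 I^A I^B, 1/4 I^A i, 1/4 I^B I^B, 1/4 I^B i.
Crossing each possibility with the mother i i and summing P(type A): 1/4·1/2 + 1/4·1/2 + 1/4·0 + 1/4·0 = 1/4.
Similarly for Rh via the father's Rh distribution: P(Rh+) = 1.
Independent loci: 1/4 × 1 = 1/4.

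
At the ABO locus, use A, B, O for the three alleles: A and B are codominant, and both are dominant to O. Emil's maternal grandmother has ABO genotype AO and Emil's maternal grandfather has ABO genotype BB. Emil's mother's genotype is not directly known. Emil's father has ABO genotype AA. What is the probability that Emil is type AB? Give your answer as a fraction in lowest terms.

Emil's mother's ABO genotype from AO × BB: 1/2 AB, 1/2 BO.
Crossing each possibility with the father AA and summing P(type AB): 1/2·1/2 + 1/2·1/2 = 1/2.

1/2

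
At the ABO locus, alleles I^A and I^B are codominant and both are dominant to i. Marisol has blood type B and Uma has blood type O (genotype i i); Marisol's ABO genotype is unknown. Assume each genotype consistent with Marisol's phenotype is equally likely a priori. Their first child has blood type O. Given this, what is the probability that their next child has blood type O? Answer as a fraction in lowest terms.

Possible genotypes: Marisol ∈ {I^B I^B, I^B i}; Uma ∈ {i i}.
Weight each parental genotype pair by prior × P(type-O child):
  I^B i × i i: posterior weight 1; P(next child type O) = 1/2.
Weighted sum = 1/2.

1/2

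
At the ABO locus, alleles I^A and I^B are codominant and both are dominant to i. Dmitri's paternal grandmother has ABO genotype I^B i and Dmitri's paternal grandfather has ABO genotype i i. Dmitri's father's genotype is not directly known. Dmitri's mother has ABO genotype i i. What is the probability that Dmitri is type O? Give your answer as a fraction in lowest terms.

Dmitri's father's ABO genotype from I^B i × i i: 1/2 I^B i, 1/2 i i.
Crossing each possibility with the mother i i and summing P(type O): 1/2·1/2 + 1/2·1 = 3/4.

3/4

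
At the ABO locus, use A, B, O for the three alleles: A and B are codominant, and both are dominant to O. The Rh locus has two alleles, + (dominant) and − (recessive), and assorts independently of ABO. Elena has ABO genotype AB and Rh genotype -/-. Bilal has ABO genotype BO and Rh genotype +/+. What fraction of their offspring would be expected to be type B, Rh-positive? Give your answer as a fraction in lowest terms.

1/2

ABO cross AB × BO → offspring phenotypes: 1/4 A, 1/2 B, 1/4 AB.
Rh cross -/- × +/+ → 1 Rh+.
Independent loci: P(type B, Rh-positive) = 1/2 × 1 = 1/2.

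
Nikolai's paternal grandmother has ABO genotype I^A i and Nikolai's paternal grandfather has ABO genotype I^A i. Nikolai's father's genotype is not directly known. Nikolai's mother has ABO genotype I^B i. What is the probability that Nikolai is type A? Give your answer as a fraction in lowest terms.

1/4

Nikolai's father's ABO genotype from I^A i × I^A i: 1/4 I^A I^A, 1/2 I^A i, 1/4 i i.
Crossing each possibility with the mother I^B i and summing P(type A): 1/4·1/2 + 1/2·1/4 + 1/4·0 = 1/4.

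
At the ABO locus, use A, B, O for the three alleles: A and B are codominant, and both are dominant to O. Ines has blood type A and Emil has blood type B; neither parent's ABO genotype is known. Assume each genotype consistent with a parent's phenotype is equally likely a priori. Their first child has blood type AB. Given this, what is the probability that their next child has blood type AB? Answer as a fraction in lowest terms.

Possible genotypes: Ines ∈ {AA, AO}; Emil ∈ {BB, BO}.
Weight each parental genotype pair by prior × P(type-AB child):
  AA × BB: posterior weight 4/9; P(next child type AB) = 1.
  AA × BO: posterior weight 2/9; P(next child type AB) = 1/2.
  AO × BB: posterior weight 2/9; P(next child type AB) = 1/2.
  AO × BO: posterior weight 1/9; P(next child type AB) = 1/4.
Weighted sum = 25/36.

25/36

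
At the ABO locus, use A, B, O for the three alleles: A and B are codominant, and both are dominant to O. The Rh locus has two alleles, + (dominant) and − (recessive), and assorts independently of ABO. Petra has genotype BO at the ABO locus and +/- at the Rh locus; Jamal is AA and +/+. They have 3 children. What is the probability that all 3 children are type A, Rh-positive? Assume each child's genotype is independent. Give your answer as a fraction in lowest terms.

1/8

ABO cross BO × AA → 1/2 A, 1/2 AB.
Rh cross +/- × +/+ → 1 Rh+; so P(type A, Rh-positive) = 1/2 × 1 = 1/2 per child.
All 3 independent: (1/2)^3 = 1/8.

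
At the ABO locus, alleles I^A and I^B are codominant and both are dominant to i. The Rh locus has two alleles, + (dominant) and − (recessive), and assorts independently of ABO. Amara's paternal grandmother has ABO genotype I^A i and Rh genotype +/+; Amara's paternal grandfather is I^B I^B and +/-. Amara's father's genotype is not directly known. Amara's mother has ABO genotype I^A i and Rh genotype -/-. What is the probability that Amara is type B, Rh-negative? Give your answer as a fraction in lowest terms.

Amara's father's ABO genotype from I^A i × I^B I^B: 1/2 I^A I^B, 1/2 I^B i.
Crossing each possibility with the mother I^A i and summing P(type B): 1/2·1/4 + 1/2·1/4 = 1/4.
Similarly for Rh via the father's Rh distribution: P(Rh-) = 1/4.
Independent loci: 1/4 × 1/4 = 1/16.

1/16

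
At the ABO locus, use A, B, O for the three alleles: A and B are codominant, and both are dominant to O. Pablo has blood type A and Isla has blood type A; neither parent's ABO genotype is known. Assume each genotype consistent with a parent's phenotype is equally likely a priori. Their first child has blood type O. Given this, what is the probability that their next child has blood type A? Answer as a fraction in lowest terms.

3/4

Possible genotypes: Pablo ∈ {AA, AO}; Isla ∈ {AA, AO}.
Weight each parental genotype pair by prior × P(type-O child):
  AO × AO: posterior weight 1; P(next child type A) = 3/4.
Weighted sum = 3/4.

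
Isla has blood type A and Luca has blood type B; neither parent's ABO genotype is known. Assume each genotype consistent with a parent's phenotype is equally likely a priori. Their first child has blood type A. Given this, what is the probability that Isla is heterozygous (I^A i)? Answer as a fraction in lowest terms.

Possible genotypes: Isla ∈ {I^A I^A, I^A i}; Luca ∈ {I^B I^B, I^B i}.
Weight each parental genotype pair by prior × P(type-A child):
  I^A I^A × I^B i: posterior weight 2/3.
  I^A i × I^B i: posterior weight 1/3.
Sum the posterior weight over pairs where Isla is I^A i: 1/3.

1/3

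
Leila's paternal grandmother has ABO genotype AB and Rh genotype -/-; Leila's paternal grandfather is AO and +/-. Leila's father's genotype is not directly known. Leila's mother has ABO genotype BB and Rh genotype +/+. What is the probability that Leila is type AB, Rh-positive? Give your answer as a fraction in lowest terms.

1/2

Leila's father's ABO genotype from AB × AO: 1/4 AA, 1/4 AB, 1/4 AO, 1/4 BO.
Crossing each possibility with the mother BB and summing P(type AB): 1/4·1 + 1/4·1/2 + 1/4·1/2 + 1/4·0 = 1/2.
Similarly for Rh via the father's Rh distribution: P(Rh+) = 1.
Independent loci: 1/2 × 1 = 1/2.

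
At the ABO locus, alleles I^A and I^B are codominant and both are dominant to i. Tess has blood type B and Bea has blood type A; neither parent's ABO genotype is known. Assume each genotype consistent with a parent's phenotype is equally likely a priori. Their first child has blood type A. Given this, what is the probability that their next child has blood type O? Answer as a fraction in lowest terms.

1/12

Possible genotypes: Tess ∈ {I^B I^B, I^B i}; Bea ∈ {I^A I^A, I^A i}.
Weight each parental genotype pair by prior × P(type-A child):
  I^B i × I^A I^A: posterior weight 2/3; P(next child type O) = 0.
  I^B i × I^A i: posterior weight 1/3; P(next child type O) = 1/4.
Weighted sum = 1/12.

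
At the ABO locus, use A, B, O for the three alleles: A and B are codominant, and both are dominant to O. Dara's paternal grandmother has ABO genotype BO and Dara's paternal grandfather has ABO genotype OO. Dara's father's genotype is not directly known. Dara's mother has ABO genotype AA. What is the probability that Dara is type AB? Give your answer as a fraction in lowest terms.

1/4

Dara's father's ABO genotype from BO × OO: 1/2 BO, 1/2 OO.
Crossing each possibility with the mother AA and summing P(type AB): 1/2·1/2 + 1/2·0 = 1/4.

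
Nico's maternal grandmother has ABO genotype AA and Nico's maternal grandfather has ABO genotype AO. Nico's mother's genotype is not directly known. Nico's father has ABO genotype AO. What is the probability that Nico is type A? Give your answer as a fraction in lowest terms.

7/8

Nico's mother's ABO genotype from AA × AO: 1/2 AA, 1/2 AO.
Crossing each possibility with the father AO and summing P(type A): 1/2·1 + 1/2·3/4 = 7/8.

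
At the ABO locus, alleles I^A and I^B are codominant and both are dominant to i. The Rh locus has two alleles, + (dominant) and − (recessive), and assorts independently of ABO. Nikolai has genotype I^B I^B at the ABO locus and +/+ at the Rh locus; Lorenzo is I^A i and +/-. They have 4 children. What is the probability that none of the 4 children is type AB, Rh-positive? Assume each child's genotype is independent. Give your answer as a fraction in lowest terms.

ABO cross I^B I^B × I^A i → 1/2 B, 1/2 AB.
Rh cross +/+ × +/- → 1 Rh+; so P(type AB, Rh-positive) = 1/2 × 1 = 1/2 per child.
P(not type AB, Rh-positive) = 1/2 for one child; (1/2)^4 = 1/16.

1/16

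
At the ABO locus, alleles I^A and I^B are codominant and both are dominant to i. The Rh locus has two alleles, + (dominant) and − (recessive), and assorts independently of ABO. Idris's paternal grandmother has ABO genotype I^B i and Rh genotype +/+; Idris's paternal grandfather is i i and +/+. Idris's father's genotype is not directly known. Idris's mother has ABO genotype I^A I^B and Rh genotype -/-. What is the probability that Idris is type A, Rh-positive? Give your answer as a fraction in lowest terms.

3/8

Idris's father's ABO genotype from I^B i × i i: 1/2 I^B i, 1/2 i i.
Crossing each possibility with the mother I^A I^B and summing P(type A): 1/2·1/4 + 1/2·1/2 = 3/8.
Similarly for Rh via the father's Rh distribution: P(Rh+) = 1.
Independent loci: 3/8 × 1 = 3/8.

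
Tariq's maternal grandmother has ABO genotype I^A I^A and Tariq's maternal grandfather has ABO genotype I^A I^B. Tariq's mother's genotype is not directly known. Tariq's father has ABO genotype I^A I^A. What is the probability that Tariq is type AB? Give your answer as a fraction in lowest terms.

1/4

Tariq's mother's ABO genotype from I^A I^A × I^A I^B: 1/2 I^A I^A, 1/2 I^A I^B.
Crossing each possibility with the father I^A I^A and summing P(type AB): 1/2·0 + 1/2·1/2 = 1/4.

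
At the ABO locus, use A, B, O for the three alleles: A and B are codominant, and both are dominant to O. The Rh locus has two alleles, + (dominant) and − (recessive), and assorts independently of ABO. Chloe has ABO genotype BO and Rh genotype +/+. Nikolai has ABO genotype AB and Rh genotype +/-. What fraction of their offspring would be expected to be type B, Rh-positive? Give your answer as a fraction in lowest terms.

1/2

ABO cross BO × AB → offspring phenotypes: 1/4 A, 1/2 B, 1/4 AB.
Rh cross +/+ × +/- → 1 Rh+.
Independent loci: P(type B, Rh-positive) = 1/2 × 1 = 1/2.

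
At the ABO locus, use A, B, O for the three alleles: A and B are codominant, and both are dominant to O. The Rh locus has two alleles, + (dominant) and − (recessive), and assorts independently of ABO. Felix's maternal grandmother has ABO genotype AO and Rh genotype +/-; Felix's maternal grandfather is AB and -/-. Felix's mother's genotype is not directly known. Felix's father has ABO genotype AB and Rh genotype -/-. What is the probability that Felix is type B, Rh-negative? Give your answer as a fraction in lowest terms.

Felix's mother's ABO genotype from AO × AB: 1/4 AA, 1/4 AB, 1/4 AO, 1/4 BO.
Crossing each possibility with the father AB and summing P(type B): 1/4·0 + 1/4·1/4 + 1/4·1/4 + 1/4·1/2 = 1/4.
Similarly for Rh via the mother's Rh distribution: P(Rh-) = 3/4.
Independent loci: 1/4 × 3/4 = 3/16.

3/16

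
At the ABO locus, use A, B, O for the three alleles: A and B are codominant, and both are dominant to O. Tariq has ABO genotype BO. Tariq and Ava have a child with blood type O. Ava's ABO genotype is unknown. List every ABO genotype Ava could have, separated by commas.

For each candidate genotype of Ava, check whether crossing it with BO can produce every observed child phenotype.
  AA → possible child types {A, AB} ✗
  AB → possible child types {A, B, AB} ✗
  AO → possible child types {O, A, B, AB} ✓
  BB → possible child types {B} ✗
  BO → possible child types {O, B} ✓
  OO → possible child types {O, B} ✓

AO, BO, OO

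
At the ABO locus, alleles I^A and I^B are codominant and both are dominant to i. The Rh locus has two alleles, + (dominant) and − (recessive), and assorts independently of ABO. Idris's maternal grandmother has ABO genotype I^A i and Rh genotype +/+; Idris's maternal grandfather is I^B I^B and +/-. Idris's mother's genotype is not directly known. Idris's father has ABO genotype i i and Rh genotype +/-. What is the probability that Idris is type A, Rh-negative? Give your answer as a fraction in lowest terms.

1/32

Idris's mother's ABO genotype from I^A i × I^B I^B: 1/2 I^A I^B, 1/2 I^B i.
Crossing each possibility with the father i i and summing P(type A): 1/2·1/2 + 1/2·0 = 1/4.
Similarly for Rh via the mother's Rh distribution: P(Rh-) = 1/8.
Independent loci: 1/4 × 1/8 = 1/32.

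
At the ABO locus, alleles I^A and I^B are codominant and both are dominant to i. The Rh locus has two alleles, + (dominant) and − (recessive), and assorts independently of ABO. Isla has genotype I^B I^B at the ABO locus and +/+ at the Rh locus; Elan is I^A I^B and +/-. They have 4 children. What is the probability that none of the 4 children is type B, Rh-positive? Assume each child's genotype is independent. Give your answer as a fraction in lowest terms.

1/16

ABO cross I^B I^B × I^A I^B → 1/2 B, 1/2 AB.
Rh cross +/+ × +/- → 1 Rh+; so P(type B, Rh-positive) = 1/2 × 1 = 1/2 per child.
P(not type B, Rh-positive) = 1/2 for one child; (1/2)^4 = 1/16.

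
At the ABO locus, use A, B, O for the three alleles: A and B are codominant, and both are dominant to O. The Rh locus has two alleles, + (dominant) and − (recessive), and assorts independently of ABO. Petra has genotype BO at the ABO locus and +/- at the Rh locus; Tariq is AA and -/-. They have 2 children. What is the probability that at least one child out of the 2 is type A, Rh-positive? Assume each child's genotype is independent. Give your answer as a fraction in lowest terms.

7/16

ABO cross BO × AA → 1/2 A, 1/2 AB.
Rh cross +/- × -/- → 1/2 Rh+, 1/2 Rh-; so P(type A, Rh-positive) = 1/2 × 1/2 = 1/4 per child.
P(none) = (3/4)^2 = 9/16; P(at least one) = 1 − 9/16 = 7/16.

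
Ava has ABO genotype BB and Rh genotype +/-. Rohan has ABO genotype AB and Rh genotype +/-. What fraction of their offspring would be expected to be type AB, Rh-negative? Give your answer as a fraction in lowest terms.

ABO cross BB × AB → offspring phenotypes: 1/2 B, 1/2 AB.
Rh cross +/- × +/- → 3/4 Rh+, 1/4 Rh-.
Independent loci: P(type AB, Rh-negative) = 1/2 × 1/4 = 1/8.

1/8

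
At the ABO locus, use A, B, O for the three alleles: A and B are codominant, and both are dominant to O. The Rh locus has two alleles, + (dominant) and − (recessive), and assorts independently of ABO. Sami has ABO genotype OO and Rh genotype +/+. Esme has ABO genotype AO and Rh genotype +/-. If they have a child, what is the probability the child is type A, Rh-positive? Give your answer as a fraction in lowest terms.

1/2

ABO cross OO × AO → offspring phenotypes: 1/2 O, 1/2 A.
Rh cross +/+ × +/- → 1 Rh+.
Independent loci: P(type A, Rh-positive) = 1/2 × 1 = 1/2.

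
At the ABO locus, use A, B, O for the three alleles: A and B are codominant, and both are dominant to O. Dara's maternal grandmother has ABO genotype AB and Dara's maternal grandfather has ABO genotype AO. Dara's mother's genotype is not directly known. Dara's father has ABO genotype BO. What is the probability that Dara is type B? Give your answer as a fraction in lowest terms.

Dara's mother's ABO genotype from AB × AO: 1/4 AA, 1/4 AB, 1/4 AO, 1/4 BO.
Crossing each possibility with the father BO and summing P(type B): 1/4·0 + 1/4·1/2 + 1/4·1/4 + 1/4·3/4 = 3/8.

3/8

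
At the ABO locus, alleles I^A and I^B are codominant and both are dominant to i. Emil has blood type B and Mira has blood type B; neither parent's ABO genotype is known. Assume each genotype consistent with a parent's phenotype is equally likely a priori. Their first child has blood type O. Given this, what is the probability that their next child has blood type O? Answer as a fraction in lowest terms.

Possible genotypes: Emil ∈ {I^B I^B, I^B i}; Mira ∈ {I^B I^B, I^B i}.
Weight each parental genotype pair by prior × P(type-O child):
  I^B i × I^B i: posterior weight 1; P(next child type O) = 1/4.
Weighted sum = 1/4.

1/4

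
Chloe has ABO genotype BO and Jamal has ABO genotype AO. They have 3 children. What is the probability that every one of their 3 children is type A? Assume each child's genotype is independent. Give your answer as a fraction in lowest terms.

ABO cross BO × AO → 1/4 O, 1/4 A, 1/4 B, 1/4 AB.
So P(type A) = 1/4 per child.
All 3 independent: (1/4)^3 = 1/64.

1/64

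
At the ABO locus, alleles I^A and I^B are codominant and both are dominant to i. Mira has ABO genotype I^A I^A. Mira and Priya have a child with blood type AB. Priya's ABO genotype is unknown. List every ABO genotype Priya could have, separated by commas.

For each candidate genotype of Priya, check whether crossing it with I^A I^A can produce every observed child phenotype.
  I^A I^A → possible child types {A} ✗
  I^A I^B → possible child types {A, AB} ✓
  I^A i → possible child types {A} ✗
  I^B I^B → possible child types {AB} ✓
  I^B i → possible child types {A, AB} ✓
  i i → possible child types {A} ✗

I^A I^B, I^B I^B, I^B i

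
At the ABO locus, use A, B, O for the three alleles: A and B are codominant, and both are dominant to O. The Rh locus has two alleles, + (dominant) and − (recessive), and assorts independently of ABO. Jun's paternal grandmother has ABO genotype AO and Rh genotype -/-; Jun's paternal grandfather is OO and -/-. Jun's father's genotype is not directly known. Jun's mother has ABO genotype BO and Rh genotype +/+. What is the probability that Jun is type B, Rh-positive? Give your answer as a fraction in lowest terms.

Jun's father's ABO genotype from AO × OO: 1/2 AO, 1/2 OO.
Crossing each possibility with the mother BO and summing P(type B): 1/2·1/4 + 1/2·1/2 = 3/8.
Similarly for Rh via the father's Rh distribution: P(Rh+) = 1.
Independent loci: 3/8 × 1 = 3/8.

3/8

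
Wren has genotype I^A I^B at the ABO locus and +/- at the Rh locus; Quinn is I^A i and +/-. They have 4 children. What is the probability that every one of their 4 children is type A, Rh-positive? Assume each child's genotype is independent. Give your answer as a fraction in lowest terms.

81/4096

ABO cross I^A I^B × I^A i → 1/2 A, 1/4 B, 1/4 AB.
Rh cross +/- × +/- → 3/4 Rh+, 1/4 Rh-; so P(type A, Rh-positive) = 1/2 × 3/4 = 3/8 per child.
All 4 independent: (3/8)^4 = 81/4096.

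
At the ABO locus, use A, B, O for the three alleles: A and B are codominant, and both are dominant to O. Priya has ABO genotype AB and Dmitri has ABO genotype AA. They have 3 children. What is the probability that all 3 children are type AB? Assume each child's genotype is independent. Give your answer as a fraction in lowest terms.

1/8

ABO cross AB × AA → 1/2 A, 1/2 AB.
So P(type AB) = 1/2 per child.
All 3 independent: (1/2)^3 = 1/8.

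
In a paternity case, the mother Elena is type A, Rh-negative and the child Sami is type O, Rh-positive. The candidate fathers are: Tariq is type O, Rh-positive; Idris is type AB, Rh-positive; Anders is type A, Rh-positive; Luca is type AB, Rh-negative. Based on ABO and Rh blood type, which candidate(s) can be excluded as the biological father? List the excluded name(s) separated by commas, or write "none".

A candidate is excluded only if no genotype consistent with his phenotype could produce a type O, Rh-positive child with a type A, Rh-negative mother.
Idris (type AB, Rh+): no genotype consistent with that phenotype can produce a type-O Rh+ child with a type-A mother.
Luca (type AB, Rh-): no genotype consistent with that phenotype can produce a type-O Rh+ child with a type-A mother.

Idris, Luca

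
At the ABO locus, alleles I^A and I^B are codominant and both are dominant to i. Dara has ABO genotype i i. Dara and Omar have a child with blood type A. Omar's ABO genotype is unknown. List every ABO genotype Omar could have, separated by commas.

For each candidate genotype of Omar, check whether crossing it with i i can produce every observed child phenotype.
  I^A I^A → possible child types {A} ✓
  I^A I^B → possible child types {A, B} ✓
  I^A i → possible child types {O, A} ✓
  I^B I^B → possible child types {B} ✗
  I^B i → possible child types {O, B} ✗
  i i → possible child types {O} ✗

I^A I^A, I^A I^B, I^A i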